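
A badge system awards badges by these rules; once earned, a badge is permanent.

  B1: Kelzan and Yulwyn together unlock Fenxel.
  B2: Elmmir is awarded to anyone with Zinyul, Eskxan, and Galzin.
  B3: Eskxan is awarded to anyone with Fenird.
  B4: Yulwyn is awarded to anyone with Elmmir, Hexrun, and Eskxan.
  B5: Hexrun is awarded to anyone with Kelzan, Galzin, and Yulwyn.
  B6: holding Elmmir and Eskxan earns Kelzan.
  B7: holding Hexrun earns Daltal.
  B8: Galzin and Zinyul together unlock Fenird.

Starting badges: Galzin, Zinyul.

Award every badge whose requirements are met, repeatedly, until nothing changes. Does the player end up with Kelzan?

With Galzin and Zinyul, Fenird is earned (B8).
With Fenird, Eskxan is earned (B3).
With Zinyul, Eskxan, and Galzin, Elmmir is earned (B2).
With Elmmir and Eskxan, Kelzan is earned (B6).

Yes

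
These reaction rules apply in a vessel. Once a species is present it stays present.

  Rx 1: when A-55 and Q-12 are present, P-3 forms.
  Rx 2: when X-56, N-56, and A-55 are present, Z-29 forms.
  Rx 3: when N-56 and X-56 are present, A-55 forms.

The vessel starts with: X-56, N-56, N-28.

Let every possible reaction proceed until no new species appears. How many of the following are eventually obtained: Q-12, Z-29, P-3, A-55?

2

N-56 and X-56 present → A-55 forms (Rx 3).
X-56, N-56, and A-55 present → Z-29 forms (Rx 2).
No rule produces Q-12, and it is not given.
Z-29: reached.
P-3 would need A-55 and Q-12 (Rx 1), but Q-12 never forms.
A-55: reached.
Reached: Z-29 and A-55 — 2 of the 4.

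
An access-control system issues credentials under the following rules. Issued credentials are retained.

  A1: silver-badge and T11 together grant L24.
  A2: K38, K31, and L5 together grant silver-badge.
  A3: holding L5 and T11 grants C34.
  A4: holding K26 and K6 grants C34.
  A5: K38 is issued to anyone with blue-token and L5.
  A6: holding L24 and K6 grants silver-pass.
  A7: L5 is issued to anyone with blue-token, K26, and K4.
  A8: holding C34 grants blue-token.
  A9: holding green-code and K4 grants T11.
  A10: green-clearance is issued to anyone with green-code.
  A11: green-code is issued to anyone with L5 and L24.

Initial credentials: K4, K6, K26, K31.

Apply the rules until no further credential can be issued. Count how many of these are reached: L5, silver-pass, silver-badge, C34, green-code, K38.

4

Holding K26 and K6 grants C34 (A4).
Holding C34 grants blue-token (A8).
Holding blue-token, K26, and K4 grants L5 (A7).
Holding blue-token and L5 grants K38 (A5).
Holding K38, K31, and L5 grants silver-badge (A2).
L5: reached.
silver-pass would need L24 and K6 (A6), but L24 is never granted.
silver-badge: reached.
C34: reached.
green-code would need L5 and L24 (A11), but L24 is never granted.
K38: reached.
Reached: L5, silver-badge, C34, and K38 — 4 of the 6.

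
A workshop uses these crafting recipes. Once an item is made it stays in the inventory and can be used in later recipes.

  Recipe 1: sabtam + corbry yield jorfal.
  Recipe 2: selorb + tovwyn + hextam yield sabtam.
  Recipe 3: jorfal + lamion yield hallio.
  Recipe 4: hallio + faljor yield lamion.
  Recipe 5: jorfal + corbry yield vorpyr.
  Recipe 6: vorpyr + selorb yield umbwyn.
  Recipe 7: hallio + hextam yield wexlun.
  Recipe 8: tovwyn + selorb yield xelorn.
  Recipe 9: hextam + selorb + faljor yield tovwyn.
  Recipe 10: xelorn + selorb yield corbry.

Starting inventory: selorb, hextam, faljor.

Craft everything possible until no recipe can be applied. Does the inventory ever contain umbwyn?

Yes

hextam + selorb + faljor → tovwyn (Recipe 9).
Using Recipe 2, selorb, tovwyn, and hextam make sabtam.
tovwyn + selorb → xelorn (Recipe 8).
Using Recipe 10, xelorn and selorb make corbry.
sabtam + corbry → jorfal (Recipe 1).
jorfal + corbry → vorpyr (Recipe 5).
vorpyr + selorb → umbwyn (Recipe 6).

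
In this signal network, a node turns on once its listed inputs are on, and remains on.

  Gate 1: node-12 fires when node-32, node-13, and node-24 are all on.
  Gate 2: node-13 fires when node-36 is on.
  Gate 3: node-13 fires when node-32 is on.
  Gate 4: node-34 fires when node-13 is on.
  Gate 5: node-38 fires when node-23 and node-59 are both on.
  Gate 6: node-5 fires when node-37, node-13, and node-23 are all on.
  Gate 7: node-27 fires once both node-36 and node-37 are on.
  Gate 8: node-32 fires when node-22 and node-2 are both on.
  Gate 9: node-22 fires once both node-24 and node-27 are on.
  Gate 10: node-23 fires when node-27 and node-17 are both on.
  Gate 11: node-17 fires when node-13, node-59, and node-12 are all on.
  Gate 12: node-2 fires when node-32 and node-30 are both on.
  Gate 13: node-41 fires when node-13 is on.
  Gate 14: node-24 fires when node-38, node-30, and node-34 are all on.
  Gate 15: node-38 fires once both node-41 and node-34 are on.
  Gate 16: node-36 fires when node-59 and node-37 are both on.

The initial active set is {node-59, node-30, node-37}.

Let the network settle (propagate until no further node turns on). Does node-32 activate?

No

node-32 would need node-22 and node-2 (Gate 8), but node-2 never turns on.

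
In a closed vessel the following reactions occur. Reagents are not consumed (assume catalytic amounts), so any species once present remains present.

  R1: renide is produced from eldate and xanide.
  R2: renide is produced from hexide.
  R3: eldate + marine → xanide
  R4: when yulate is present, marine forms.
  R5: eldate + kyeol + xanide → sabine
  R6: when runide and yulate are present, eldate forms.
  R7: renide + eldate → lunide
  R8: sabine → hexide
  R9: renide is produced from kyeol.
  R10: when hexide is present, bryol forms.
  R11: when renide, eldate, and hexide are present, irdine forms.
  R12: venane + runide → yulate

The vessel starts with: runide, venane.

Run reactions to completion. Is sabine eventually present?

No

sabine would need eldate, kyeol, and xanide (R5), but kyeol never forms.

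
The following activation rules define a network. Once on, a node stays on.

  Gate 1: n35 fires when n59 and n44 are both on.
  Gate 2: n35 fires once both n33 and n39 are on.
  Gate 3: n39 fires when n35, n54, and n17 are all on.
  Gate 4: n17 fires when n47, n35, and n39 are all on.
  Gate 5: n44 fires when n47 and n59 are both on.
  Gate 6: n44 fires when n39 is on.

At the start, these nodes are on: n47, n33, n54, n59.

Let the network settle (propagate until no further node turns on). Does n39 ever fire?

n39 would need n35, n54, and n17 (Gate 3), but n17 never turns on.

No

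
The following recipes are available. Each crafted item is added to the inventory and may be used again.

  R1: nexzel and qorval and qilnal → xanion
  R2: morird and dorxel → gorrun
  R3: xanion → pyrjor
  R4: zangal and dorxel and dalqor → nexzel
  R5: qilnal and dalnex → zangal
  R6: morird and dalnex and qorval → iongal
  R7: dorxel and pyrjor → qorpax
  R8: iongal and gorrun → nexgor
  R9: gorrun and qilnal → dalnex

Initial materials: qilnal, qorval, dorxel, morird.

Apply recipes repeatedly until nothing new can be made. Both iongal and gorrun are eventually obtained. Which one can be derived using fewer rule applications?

gorrun

gorrun: Using R2, morird and dorxel make gorrun. [1 rule application]
iongal: morird and dorxel → gorrun (R2). Using R9, gorrun and qilnal make dalnex. morird and dalnex and qorval → iongal (R6). [3 rule applications]
gorrun needs fewer.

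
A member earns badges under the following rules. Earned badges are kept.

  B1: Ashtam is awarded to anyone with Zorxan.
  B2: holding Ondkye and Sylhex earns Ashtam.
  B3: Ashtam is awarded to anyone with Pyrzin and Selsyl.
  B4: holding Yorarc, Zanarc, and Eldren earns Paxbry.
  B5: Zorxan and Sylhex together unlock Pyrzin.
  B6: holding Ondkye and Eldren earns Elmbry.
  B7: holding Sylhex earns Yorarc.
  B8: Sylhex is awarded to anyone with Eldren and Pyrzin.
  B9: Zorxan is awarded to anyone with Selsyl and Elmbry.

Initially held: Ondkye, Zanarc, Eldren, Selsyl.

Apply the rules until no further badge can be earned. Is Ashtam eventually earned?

Yes

With Ondkye and Eldren, Elmbry is earned (B6).
With Selsyl and Elmbry, Zorxan is earned (B9).
With Zorxan, Ashtam is earned (B1).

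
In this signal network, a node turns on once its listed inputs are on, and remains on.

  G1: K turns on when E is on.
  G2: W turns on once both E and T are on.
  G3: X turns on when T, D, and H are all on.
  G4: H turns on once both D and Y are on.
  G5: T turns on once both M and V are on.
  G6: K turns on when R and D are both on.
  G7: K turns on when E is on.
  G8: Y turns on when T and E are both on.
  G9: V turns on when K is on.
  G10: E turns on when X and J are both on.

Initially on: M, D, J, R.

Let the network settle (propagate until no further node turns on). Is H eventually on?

No

H would need D and Y (G4), but Y never turns on.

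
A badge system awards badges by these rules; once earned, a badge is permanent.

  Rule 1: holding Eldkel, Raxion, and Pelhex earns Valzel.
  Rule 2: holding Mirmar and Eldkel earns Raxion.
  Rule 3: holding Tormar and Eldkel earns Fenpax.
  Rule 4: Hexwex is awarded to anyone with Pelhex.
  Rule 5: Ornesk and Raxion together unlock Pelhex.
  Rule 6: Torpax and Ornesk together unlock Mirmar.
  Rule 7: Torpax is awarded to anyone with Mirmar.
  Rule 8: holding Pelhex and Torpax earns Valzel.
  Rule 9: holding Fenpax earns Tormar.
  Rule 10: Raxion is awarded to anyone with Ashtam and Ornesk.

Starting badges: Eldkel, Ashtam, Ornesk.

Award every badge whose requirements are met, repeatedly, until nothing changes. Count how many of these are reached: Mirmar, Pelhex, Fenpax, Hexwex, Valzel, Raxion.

4

With Ashtam and Ornesk, Raxion is earned (Rule 10).
With Ornesk and Raxion, Pelhex is earned (Rule 5).
With Eldkel, Raxion, and Pelhex, Valzel is earned (Rule 1).
With Pelhex, Hexwex is earned (Rule 4).
Mirmar would need Torpax and Ornesk (Rule 6), but Torpax is never earned.
Pelhex: reached.
Fenpax would need Tormar and Eldkel (Rule 3), but Tormar is never earned.
Hexwex: reached.
Valzel: reached.
Raxion: reached.
Reached: Pelhex, Hexwex, Valzel, and Raxion — 4 of the 6.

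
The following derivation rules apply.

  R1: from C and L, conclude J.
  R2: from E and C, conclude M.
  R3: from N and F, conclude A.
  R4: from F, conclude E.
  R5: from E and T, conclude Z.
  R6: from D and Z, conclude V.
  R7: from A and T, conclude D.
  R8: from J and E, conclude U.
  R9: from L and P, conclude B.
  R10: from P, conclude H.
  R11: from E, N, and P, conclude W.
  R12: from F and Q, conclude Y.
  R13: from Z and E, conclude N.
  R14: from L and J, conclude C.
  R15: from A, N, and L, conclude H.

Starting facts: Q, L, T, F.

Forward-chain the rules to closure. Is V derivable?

Yes

F holds, so E follows (R4).
From E and T, R5 gives Z.
From Z and E, R13 gives N.
From N and F, R3 gives A.
A and T hold, so D follows (R7).
From D and Z, R6 gives V.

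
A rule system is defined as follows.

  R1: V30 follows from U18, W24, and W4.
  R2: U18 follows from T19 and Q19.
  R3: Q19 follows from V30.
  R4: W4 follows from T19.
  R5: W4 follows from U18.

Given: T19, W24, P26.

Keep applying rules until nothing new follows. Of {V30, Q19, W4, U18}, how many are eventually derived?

1

T19 holds, so W4 follows (R4).
V30 would need U18, W24, and W4 (R1), but U18 is never established.
Q19 would need V30 (R3), but V30 is never established.
W4: reached.
U18 would need T19 and Q19 (R2), but Q19 is never established.
Reached: W4 — 1 of the 4.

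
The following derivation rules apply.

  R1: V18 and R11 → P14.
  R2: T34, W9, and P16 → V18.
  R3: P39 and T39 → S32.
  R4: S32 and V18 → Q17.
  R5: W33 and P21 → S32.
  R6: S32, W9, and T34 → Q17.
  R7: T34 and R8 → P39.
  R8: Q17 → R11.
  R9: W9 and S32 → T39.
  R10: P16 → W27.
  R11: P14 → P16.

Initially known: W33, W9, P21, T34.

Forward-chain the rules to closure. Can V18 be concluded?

No

V18 would need T34, W9, and P16 (R2), but P16 is never established.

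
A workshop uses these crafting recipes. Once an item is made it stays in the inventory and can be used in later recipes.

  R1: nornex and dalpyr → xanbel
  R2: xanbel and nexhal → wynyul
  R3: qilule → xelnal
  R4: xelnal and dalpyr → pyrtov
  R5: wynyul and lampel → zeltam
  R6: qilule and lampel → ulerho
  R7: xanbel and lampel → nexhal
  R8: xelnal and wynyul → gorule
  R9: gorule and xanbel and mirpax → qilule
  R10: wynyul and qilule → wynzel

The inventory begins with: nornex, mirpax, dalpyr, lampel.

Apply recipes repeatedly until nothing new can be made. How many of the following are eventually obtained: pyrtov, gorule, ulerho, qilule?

pyrtov would need xelnal and dalpyr (R4), but xelnal is never obtained.
gorule would need xelnal and wynyul (R8), but xelnal is never obtained.
ulerho would need qilule and lampel (R6), but qilule is never obtained.
qilule would need gorule, xanbel, and mirpax (R9), but gorule is never obtained.
None of the 4 are reached.

0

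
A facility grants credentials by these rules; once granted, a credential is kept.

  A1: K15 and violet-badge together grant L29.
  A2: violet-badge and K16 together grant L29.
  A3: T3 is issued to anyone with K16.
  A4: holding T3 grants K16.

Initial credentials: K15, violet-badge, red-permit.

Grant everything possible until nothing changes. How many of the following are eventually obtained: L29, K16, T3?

Holding K15 and violet-badge grants L29 (A1).
L29: reached.
K16 would need T3 (A4), but T3 is never granted.
T3 would need K16 (A3), but K16 is never granted.
Reached: L29 — 1 of the 3.

1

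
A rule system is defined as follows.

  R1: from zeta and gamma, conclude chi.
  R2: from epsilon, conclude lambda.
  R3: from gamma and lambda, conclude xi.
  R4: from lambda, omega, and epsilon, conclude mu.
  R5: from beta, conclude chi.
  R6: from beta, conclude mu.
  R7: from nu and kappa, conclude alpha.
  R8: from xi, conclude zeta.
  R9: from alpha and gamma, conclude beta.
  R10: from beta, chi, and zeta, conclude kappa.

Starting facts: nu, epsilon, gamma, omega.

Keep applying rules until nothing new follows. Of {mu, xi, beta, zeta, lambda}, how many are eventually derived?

4

epsilon holds, so lambda follows (R2).
lambda, omega, and epsilon hold, so mu follows (R4).
From gamma and lambda, R3 gives xi.
From xi, R8 gives zeta.
mu: reached.
xi: reached.
beta would need alpha and gamma (R9), but alpha is never established.
zeta: reached.
lambda: reached.
Reached: mu, xi, zeta, and lambda — 4 of the 5.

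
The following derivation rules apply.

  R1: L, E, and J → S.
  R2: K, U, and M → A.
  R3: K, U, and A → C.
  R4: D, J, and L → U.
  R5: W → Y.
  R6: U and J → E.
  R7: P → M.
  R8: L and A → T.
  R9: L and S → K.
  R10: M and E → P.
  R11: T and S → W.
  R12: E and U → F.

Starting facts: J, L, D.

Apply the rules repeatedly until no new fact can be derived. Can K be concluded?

D, J, and L hold, so U follows (R4).
From U and J, R6 gives E.
L, E, and J hold, so S follows (R1).
L and S hold, so K follows (R9).

Yes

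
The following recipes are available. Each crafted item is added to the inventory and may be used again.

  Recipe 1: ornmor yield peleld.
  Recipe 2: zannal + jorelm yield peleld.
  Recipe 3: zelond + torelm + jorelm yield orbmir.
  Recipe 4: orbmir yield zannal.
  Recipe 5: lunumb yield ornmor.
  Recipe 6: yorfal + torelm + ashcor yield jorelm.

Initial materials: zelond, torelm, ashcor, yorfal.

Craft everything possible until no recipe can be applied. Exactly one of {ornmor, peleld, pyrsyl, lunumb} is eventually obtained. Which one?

peleld

yorfal + torelm + ashcor → jorelm (Recipe 6).
Using Recipe 3, zelond, torelm, and jorelm make orbmir.
orbmir → zannal (Recipe 4).
zannal + jorelm → peleld (Recipe 2).
No rule produces lunumb, and it is not given. ornmor would need lunumb (Recipe 5), but lunumb is never obtained. No rule produces pyrsyl, and it is not given.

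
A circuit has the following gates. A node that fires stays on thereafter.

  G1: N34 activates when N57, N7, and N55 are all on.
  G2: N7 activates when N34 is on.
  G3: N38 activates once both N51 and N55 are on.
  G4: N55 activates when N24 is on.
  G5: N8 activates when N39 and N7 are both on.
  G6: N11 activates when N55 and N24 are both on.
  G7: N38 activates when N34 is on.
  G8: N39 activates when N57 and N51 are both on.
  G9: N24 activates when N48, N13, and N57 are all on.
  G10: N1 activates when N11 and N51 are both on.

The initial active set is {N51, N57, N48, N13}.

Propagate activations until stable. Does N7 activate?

No

N7 would need N34 (G2), but N34 never turns on.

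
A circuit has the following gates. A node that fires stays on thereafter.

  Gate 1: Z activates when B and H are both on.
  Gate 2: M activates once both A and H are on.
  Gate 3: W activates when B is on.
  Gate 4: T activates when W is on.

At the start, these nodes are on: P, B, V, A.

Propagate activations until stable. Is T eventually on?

Yes

Gate 3: B on → W on.
W is on, so T activates (Gate 4).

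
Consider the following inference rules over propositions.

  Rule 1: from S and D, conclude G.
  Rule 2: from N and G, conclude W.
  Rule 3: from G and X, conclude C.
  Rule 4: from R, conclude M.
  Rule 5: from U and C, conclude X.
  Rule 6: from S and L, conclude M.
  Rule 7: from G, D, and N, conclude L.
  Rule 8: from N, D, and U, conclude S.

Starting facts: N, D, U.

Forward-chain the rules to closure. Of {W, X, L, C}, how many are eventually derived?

From N, D, and U, Rule 8 gives S.
S and D hold, so G follows (Rule 1).
From G, D, and N, Rule 7 gives L.
From N and G, Rule 2 gives W.
W: reached.
X would need U and C (Rule 5), but C is never established.
L: reached.
C would need G and X (Rule 3), but X is never established.
Reached: W and L — 2 of the 4.

2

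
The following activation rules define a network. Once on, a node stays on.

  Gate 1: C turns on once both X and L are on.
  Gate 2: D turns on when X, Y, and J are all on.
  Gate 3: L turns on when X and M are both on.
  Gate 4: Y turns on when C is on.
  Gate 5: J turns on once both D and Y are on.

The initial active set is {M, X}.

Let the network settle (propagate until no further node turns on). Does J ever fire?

No

J would need D and Y (Gate 5), but D never turns on.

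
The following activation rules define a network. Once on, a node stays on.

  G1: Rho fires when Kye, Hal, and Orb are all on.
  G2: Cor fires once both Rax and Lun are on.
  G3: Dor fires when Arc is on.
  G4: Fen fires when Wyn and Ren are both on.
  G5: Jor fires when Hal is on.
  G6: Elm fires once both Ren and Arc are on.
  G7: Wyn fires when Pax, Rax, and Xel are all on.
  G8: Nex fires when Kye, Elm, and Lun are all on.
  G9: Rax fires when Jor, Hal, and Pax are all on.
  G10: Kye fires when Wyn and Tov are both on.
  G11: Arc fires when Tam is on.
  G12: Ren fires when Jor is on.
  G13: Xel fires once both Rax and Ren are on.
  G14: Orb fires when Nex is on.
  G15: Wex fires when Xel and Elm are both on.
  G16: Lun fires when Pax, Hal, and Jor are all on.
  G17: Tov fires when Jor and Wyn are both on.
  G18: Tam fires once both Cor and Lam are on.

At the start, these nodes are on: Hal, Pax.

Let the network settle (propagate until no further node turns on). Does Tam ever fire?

Tam would need Cor and Lam (G18), but Lam never turns on.

No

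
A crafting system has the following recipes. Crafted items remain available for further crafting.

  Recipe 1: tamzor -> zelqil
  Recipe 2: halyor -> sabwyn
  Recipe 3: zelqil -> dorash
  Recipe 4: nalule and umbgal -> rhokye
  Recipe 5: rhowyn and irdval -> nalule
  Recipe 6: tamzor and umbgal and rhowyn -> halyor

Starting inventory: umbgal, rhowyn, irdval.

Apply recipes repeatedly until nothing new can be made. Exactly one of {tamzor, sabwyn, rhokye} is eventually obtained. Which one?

rhokye

Using Recipe 5, rhowyn and irdval make nalule.
Using Recipe 4, nalule and umbgal make rhokye.
No rule produces tamzor, and it is not given. sabwyn would need halyor (Recipe 2), but halyor is never obtained.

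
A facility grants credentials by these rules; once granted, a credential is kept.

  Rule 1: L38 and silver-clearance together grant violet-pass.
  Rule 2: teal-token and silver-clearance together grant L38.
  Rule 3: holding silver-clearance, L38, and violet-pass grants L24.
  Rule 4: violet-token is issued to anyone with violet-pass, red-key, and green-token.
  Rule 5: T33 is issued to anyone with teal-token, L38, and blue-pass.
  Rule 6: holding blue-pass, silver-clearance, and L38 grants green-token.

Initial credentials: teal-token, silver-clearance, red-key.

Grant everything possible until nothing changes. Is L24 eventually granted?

Yes

Holding teal-token and silver-clearance grants L38 (Rule 2).
Holding L38 and silver-clearance grants violet-pass (Rule 1).
Holding silver-clearance, L38, and violet-pass grants L24 (Rule 3).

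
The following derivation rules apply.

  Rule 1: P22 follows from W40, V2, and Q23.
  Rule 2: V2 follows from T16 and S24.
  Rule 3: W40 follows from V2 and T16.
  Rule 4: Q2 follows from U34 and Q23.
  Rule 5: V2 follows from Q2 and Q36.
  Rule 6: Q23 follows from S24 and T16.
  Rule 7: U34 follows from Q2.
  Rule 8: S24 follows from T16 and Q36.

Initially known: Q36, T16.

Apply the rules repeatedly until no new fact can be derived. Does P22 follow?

T16 and Q36 hold, so S24 follows (Rule 8).
T16 and S24 hold, so V2 follows (Rule 2).
S24 and T16 hold, so Q23 follows (Rule 6).
V2 and T16 hold, so W40 follows (Rule 3).
W40, V2, and Q23 hold, so P22 follows (Rule 1).

Yes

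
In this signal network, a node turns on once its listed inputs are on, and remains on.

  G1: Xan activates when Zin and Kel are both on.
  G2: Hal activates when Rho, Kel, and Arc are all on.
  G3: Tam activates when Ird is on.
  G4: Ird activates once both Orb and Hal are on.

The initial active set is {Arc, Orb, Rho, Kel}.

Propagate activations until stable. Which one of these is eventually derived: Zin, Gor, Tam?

Tam

Rho, Kel, and Arc are on, so Hal activates (G2).
G4: Orb and Hal on → Ird on.
Ird is on, so Tam activates (G3).
No rule produces Zin, and it is not given. No rule produces Gor, and it is not given.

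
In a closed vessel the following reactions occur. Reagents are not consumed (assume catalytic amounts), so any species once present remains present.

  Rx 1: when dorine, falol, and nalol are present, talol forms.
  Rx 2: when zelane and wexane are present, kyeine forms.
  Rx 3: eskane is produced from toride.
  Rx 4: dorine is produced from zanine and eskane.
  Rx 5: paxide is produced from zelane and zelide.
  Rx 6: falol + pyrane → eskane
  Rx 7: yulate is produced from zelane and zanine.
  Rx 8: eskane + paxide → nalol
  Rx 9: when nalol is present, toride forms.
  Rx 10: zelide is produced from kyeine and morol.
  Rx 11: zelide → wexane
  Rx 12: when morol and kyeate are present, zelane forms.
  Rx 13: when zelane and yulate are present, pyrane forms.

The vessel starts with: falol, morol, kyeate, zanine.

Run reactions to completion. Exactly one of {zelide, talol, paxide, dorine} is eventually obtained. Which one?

morol and kyeate present → zelane forms (Rx 12).
zelane and zanine present → yulate forms (Rx 7).
zelane and yulate present → pyrane forms (Rx 13).
falol and pyrane present → eskane forms (Rx 6).
zanine and eskane present → dorine forms (Rx 4).
talol would need dorine, falol, and nalol (Rx 1), but nalol never forms. zelide would need kyeine and morol (Rx 10), but kyeine never forms. paxide would need zelane and zelide (Rx 5), but zelide never forms.

dorine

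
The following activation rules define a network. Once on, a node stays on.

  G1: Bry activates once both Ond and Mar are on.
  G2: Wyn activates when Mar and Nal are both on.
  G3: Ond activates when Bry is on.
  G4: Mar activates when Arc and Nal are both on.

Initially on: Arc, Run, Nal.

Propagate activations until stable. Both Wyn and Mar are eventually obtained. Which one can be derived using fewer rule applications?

Mar: Arc and Nal are on, so Mar activates (G4). [1 rule application]
Wyn: Arc and Nal are on, so Mar activates (G4). Mar and Nal are on, so Wyn activates (G2). [2 rule applications]
Mar needs fewer.

Mar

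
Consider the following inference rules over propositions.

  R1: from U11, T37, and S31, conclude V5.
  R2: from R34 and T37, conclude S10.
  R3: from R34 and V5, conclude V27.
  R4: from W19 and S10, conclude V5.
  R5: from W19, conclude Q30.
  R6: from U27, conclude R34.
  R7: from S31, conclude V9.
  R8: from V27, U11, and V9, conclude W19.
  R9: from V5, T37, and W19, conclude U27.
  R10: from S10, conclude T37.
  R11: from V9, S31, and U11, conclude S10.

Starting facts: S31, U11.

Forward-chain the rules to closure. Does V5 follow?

Yes

S31 holds, so V9 follows (R7).
V9, S31, and U11 hold, so S10 follows (R11).
From S10, R10 gives T37.
From U11, T37, and S31, R1 gives V5.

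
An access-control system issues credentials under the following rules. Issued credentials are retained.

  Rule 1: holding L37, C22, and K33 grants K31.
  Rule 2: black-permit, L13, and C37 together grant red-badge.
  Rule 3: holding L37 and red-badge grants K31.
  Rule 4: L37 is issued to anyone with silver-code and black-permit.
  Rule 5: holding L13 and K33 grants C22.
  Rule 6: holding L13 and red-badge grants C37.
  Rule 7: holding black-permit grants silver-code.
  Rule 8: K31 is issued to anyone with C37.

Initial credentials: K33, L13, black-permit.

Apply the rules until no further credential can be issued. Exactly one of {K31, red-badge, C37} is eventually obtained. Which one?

K31

Holding L13 and K33 grants C22 (Rule 5).
Holding black-permit grants silver-code (Rule 7).
Holding silver-code and black-permit grants L37 (Rule 4).
Holding L37, C22, and K33 grants K31 (Rule 1).
C37 would need L13 and red-badge (Rule 6), but red-badge is never granted. red-badge would need black-permit, L13, and C37 (Rule 2), but C37 is never granted.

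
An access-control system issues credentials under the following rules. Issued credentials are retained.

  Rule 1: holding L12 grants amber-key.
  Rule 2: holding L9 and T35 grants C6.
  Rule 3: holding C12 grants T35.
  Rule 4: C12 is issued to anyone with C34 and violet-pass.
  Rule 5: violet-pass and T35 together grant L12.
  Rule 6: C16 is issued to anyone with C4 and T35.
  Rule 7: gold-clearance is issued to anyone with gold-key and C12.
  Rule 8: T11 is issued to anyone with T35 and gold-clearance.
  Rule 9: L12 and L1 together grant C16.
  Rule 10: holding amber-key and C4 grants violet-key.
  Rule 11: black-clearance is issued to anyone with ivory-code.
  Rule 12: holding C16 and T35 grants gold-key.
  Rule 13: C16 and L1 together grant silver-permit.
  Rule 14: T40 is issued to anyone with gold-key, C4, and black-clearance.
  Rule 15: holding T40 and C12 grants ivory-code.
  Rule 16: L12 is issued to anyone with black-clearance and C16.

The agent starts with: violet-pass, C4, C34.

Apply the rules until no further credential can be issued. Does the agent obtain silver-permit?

silver-permit would need C16 and L1 (Rule 13), but L1 is never granted.

No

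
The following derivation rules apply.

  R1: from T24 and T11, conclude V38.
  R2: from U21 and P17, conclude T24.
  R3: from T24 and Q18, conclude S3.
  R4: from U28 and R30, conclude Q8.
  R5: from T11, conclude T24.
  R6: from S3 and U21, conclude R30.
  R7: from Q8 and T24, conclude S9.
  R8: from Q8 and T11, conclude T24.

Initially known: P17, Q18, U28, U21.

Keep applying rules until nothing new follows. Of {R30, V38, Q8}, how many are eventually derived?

2

U21 and P17 hold, so T24 follows (R2).
T24 and Q18 hold, so S3 follows (R3).
From S3 and U21, R6 gives R30.
From U28 and R30, R4 gives Q8.
R30: reached.
V38 would need T24 and T11 (R1), but T11 is never established.
Q8: reached.
Reached: R30 and Q8 — 2 of the 3.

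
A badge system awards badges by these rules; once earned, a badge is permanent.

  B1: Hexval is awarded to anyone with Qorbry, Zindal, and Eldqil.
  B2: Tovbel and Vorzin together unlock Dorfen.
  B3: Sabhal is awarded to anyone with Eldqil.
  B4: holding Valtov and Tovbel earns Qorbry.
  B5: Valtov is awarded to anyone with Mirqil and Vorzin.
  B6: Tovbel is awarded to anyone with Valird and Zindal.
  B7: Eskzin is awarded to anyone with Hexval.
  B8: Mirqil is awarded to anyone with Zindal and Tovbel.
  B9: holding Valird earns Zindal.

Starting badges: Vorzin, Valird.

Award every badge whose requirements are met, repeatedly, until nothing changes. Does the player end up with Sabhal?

Sabhal would need Eldqil (B3), but Eldqil is never earned.

No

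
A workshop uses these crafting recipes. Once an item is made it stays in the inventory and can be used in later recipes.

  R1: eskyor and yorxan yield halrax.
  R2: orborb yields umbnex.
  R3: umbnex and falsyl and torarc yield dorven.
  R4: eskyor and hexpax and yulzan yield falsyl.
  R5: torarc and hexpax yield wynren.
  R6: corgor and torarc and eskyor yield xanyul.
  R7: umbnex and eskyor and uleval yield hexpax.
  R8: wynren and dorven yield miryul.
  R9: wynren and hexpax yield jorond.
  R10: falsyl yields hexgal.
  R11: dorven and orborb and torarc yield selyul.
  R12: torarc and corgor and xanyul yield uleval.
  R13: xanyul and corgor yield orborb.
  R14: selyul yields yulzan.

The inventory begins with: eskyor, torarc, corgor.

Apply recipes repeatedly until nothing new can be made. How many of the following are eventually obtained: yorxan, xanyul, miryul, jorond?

2

Using R6, corgor, torarc, and eskyor make xanyul.
Using R12, torarc, corgor, and xanyul make uleval.
xanyul and corgor → orborb (R13).
orborb → umbnex (R2).
umbnex and eskyor and uleval → hexpax (R7).
Using R5, torarc and hexpax make wynren.
wynren and hexpax → jorond (R9).
No rule produces yorxan, and it is not given.
xanyul: reached.
miryul would need wynren and dorven (R8), but dorven is never obtained.
jorond: reached.
Reached: xanyul and jorond — 2 of the 4.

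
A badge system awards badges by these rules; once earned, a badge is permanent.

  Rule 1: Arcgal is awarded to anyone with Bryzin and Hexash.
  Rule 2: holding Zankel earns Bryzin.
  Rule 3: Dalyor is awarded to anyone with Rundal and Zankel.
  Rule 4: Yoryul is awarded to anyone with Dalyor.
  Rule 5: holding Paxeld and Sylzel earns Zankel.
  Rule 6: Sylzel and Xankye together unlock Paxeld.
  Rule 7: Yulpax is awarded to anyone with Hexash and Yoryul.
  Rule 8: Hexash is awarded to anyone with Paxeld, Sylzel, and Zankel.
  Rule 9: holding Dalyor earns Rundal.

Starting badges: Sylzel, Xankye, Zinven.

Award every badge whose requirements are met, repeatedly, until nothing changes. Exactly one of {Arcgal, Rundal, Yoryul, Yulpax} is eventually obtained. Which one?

Arcgal

With Sylzel and Xankye, Paxeld is earned (Rule 6).
With Paxeld and Sylzel, Zankel is earned (Rule 5).
With Paxeld, Sylzel, and Zankel, Hexash is earned (Rule 8).
With Zankel, Bryzin is earned (Rule 2).
With Bryzin and Hexash, Arcgal is earned (Rule 1).
Yoryul would need Dalyor (Rule 4), but Dalyor is never earned. Yulpax would need Hexash and Yoryul (Rule 7), but Yoryul is never earned. Rundal would need Dalyor (Rule 9), but Dalyor is never earned.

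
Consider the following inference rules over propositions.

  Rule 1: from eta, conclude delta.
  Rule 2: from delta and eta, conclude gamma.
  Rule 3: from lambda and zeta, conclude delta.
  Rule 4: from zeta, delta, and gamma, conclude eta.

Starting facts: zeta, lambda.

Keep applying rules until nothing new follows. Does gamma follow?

No

gamma would need delta and eta (Rule 2), but eta is never established.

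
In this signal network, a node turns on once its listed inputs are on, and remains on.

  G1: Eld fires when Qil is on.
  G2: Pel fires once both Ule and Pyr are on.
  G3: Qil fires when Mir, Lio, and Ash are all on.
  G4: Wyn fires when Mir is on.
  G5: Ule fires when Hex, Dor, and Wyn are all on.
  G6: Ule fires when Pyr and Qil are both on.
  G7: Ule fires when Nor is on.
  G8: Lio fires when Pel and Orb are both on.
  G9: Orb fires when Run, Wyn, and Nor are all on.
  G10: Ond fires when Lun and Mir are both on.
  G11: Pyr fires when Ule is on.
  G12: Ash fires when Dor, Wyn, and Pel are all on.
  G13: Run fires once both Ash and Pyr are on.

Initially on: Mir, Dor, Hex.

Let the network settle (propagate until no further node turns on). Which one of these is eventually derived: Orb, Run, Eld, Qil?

Mir is on, so Wyn fires (G4).
G5: Hex, Dor, and Wyn on → Ule on.
Ule is on, so Pyr fires (G11).
G2: Ule and Pyr on → Pel on.
Dor, Wyn, and Pel are on, so Ash fires (G12).
G13: Ash and Pyr on → Run on.
Qil would need Mir, Lio, and Ash (G3), but Lio never turns on. Eld would need Qil (G1), but Qil never turns on. Orb would need Run, Wyn, and Nor (G9), but Nor never turns on.

Run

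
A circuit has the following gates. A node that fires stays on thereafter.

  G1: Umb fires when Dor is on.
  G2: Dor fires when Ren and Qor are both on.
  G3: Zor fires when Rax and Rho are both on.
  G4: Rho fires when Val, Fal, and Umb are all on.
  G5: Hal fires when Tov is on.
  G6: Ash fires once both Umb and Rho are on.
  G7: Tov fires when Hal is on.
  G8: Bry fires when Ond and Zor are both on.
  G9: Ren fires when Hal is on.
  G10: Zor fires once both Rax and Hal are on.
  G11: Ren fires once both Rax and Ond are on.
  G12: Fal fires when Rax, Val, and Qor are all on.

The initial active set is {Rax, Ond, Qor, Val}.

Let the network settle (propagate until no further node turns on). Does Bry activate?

G11: Rax and Ond on → Ren on.
Rax, Val, and Qor are on, so Fal fires (G12).
G2: Ren and Qor on → Dor on.
G1: Dor on → Umb on.
G4: Val, Fal, and Umb on → Rho on.
G3: Rax and Rho on → Zor on.
G8: Ond and Zor on → Bry on.

Yes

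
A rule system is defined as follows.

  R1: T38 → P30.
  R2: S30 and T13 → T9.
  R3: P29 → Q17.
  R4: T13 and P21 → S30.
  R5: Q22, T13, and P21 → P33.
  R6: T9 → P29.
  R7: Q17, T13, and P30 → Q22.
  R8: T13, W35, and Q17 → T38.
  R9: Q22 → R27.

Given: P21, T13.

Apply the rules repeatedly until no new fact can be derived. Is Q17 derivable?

Yes

T13 and P21 hold, so S30 follows (R4).
S30 and T13 hold, so T9 follows (R2).
T9 holds, so P29 follows (R6).
P29 holds, so Q17 follows (R3).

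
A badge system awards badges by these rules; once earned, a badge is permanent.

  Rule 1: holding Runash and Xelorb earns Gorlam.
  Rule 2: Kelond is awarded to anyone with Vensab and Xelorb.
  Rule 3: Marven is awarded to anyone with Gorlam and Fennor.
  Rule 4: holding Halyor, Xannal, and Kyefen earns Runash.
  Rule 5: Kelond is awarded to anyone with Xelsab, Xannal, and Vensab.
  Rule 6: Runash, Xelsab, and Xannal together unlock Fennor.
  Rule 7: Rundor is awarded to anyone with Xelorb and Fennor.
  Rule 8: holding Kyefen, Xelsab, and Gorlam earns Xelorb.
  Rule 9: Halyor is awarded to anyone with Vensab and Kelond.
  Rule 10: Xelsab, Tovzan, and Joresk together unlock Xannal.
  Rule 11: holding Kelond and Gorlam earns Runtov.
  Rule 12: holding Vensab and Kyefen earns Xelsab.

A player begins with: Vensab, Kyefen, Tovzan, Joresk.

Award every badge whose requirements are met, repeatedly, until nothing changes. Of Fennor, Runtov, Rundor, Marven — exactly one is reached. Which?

With Vensab and Kyefen, Xelsab is earned (Rule 12).
With Xelsab, Tovzan, and Joresk, Xannal is earned (Rule 10).
With Xelsab, Xannal, and Vensab, Kelond is earned (Rule 5).
With Vensab and Kelond, Halyor is earned (Rule 9).
With Halyor, Xannal, and Kyefen, Runash is earned (Rule 4).
With Runash, Xelsab, and Xannal, Fennor is earned (Rule 6).
Runtov would need Kelond and Gorlam (Rule 11), but Gorlam is never earned. Marven would need Gorlam and Fennor (Rule 3), but Gorlam is never earned. Rundor would need Xelorb and Fennor (Rule 7), but Xelorb is never earned.

Fennor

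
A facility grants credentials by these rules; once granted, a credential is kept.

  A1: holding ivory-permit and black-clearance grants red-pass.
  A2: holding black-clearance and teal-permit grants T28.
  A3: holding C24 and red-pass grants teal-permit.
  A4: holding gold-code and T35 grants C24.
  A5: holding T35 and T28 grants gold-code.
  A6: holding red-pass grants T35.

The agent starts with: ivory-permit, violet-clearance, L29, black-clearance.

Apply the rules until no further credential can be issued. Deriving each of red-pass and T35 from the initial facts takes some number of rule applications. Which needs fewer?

red-pass: Holding ivory-permit and black-clearance grants red-pass (A1). [1 rule application]
T35: Holding ivory-permit and black-clearance grants red-pass (A1). Holding red-pass grants T35 (A6). [2 rule applications]
red-pass needs fewer.

red-pass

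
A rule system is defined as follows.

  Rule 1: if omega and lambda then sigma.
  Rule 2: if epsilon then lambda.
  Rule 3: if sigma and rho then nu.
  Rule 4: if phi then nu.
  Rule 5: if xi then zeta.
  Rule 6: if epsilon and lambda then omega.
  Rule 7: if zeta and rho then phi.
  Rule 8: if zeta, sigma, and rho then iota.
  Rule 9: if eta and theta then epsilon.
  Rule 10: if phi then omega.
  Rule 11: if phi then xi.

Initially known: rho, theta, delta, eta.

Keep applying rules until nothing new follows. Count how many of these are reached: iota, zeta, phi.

0

iota would need zeta, sigma, and rho (Rule 8), but zeta is never established.
zeta would need xi (Rule 5), but xi is never established.
phi would need zeta and rho (Rule 7), but zeta is never established.
None of the 3 are reached.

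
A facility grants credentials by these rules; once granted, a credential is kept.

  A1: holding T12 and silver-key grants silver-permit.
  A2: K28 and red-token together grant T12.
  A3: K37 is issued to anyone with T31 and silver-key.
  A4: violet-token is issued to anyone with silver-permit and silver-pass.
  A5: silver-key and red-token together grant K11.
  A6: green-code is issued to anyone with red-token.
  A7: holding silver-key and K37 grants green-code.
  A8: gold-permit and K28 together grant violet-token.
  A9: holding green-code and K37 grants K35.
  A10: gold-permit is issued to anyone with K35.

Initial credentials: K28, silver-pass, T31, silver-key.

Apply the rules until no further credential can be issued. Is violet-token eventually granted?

Yes

Holding T31 and silver-key grants K37 (A3).
Holding silver-key and K37 grants green-code (A7).
Holding green-code and K37 grants K35 (A9).
Holding K35 grants gold-permit (A10).
Holding gold-permit and K28 grants violet-token (A8).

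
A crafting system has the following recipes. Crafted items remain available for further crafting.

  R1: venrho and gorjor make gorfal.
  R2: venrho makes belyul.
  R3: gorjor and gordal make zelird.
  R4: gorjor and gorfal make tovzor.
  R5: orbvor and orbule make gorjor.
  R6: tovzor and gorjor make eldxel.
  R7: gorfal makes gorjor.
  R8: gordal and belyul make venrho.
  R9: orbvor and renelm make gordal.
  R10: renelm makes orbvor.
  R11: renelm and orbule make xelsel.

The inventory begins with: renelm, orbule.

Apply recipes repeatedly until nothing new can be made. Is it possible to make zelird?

Using R10, renelm makes orbvor.
orbvor and renelm → gordal (R9).
orbvor and orbule → gorjor (R5).
Using R3, gorjor and gordal make zelird.

Yes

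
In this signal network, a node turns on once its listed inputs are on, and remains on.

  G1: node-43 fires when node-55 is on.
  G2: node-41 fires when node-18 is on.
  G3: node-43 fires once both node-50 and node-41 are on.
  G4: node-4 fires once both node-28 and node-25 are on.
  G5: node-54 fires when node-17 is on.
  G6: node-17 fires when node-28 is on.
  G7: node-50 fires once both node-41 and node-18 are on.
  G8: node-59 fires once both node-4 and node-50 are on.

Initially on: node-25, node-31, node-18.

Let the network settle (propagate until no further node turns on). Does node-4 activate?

node-4 would need node-28 and node-25 (G4), but node-28 never turns on.

No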